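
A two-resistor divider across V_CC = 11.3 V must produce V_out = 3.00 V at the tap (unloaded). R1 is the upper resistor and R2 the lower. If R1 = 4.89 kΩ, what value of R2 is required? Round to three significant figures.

Required fraction k = V_out/V_CC = 0.2655.
So R2 = R1 · V_out/(V_CC − V_out) = 4.89 × 3.00/(11.3 − 3.00) = 4.89 × 0.3614 = 1.767 kΩ.

R2 ≈ 1.77 kΩ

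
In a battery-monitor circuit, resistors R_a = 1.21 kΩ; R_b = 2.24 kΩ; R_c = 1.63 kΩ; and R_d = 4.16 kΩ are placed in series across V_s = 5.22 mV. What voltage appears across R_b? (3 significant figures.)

Series total: ΣR = 1.21 + 2.24 + 1.63 + 4.16 = 9.240 kΩ.
V = V_s · R/ΣR = 5.22 × 0.2424 = 1.265 mV.

V ≈ 1.27 mV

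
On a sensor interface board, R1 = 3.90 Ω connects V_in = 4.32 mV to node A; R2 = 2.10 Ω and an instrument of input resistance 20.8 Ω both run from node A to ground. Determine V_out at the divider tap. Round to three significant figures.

R2 ‖ R_L = (2.10 × 20.8)/(2.10 + 20.8) = 1.907 Ω.
Then V_out = V_in · R2'/(R1 + R2') = 4.32 × 1.907/5.807 = 1.419 mV.

V_out ≈ 1.42 mV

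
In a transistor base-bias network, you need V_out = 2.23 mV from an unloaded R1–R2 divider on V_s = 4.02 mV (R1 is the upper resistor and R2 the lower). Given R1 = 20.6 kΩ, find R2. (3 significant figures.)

R2 ≈ 25.7 kΩ

V_out/V_s = R2/(R1+R2) = 0.5547.
Rearranging, R2 = R1·k/(1−k) = 20.6 × 1.246 = 25.66 kΩ.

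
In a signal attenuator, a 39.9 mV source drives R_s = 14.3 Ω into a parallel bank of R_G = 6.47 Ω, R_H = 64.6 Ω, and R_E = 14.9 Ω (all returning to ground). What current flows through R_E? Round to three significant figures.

I ≈ 0.610 mA

Parallel bank: R_p = 1/(1/6.47 + 1/64.6 + 1/14.9) = 4.217 Ω.
V_A = 39.9 × 4.217/18.52 = 9.086 mV.
Branch current I = V_A/R_E = 9.086/14.9 = 0.6098 mA.
(Check via current divider: I_total = 2.155 mA; share G_k/ΣG = 0.2830 → same result.)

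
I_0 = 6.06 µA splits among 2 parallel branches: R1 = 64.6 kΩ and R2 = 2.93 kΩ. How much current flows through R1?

I ≈ 0.263 µA

With just two branches, the current splits inversely with resistance.
I(R1) = 6.06 × 2.93/(64.6 + 2.93) = 6.06 × 0.04339 = 0.2629 µA.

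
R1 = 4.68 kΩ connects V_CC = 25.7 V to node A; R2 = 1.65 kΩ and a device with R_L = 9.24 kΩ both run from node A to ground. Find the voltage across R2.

V_out ≈ 5.92 V

R2 ‖ R_L = (1.65 × 9.24)/(1.65 + 9.24) = 1.400 kΩ.
Now apply the divider: V_out = 25.7 × 0.2303 = 5.918 V.
(Unloaded it would be 6.70 V; the load pulls it down.)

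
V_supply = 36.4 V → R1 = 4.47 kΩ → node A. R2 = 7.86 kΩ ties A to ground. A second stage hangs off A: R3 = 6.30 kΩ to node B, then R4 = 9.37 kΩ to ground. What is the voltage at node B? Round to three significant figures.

Looking into the second stage from A: R3 + R4 = 15.67 kΩ appears in parallel with R2.
R2 ‖ (R3+R4) = 5.234 kΩ.
First divider: V_A = V_supply · 5.234/(4.47 + 5.234) = 19.63 V.
V_B = V_A × 0.5980 = 11.74 V.

V_B ≈ 11.7 V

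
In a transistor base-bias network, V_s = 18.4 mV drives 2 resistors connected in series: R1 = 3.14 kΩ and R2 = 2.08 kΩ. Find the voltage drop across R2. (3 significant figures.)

V ≈ 7.33 mV

Series total: ΣR = 3.14 + 2.08 = 5.220 kΩ.
Voltage divider: V = V_s · (2.080 / 5.220) = 18.4 × 0.3985 = 7.332 mV.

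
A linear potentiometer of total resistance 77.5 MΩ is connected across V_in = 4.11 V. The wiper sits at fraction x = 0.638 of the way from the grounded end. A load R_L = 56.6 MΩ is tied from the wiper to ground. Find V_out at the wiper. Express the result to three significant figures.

Lower segment x·R_p = 49.45 MΩ; upper segment (1−x)·R_p = 28.05 MΩ.
R_L loads the lower segment: effective lower R = 26.39 MΩ.
Loaded-divider output: V_out = 4.11 × 0.4847 = 1.992 V.

V_out ≈ 1.99 V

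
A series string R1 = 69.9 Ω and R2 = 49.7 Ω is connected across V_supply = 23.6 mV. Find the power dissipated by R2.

The common current is I = 23.6/119.6 = 0.1973 mA.
P = I²R = 0.03894 × 49.7 = 1.935 µW.

P ≈ 1.94 µW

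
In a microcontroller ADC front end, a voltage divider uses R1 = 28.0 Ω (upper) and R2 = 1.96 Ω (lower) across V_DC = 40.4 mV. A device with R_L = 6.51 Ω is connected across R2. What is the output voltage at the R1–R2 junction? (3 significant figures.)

V_out ≈ 2.06 mV

The load sits in parallel with R2, giving an effective lower resistance R2' = R2·R_L/(R2+R_L) = 1.506 Ω.
Voltage divider with the loaded lower leg: V_out = 40.4 × 1.506/(28.0 + 1.506) = 40.4 × 0.05105 = 2.063 mV.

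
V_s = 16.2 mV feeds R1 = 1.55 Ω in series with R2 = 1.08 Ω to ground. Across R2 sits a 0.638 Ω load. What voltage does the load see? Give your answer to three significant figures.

First combine the lower leg with the load: R2 ‖ R_L = 0.4011 Ω.
Voltage divider with the loaded lower leg: V_out = 16.2 × 0.4011/(1.55 + 0.4011) = 16.2 × 0.2056 = 3.330 mV.
(Unloaded it would be 6.65 mV; the load pulls it down.)

V_out ≈ 3.33 mV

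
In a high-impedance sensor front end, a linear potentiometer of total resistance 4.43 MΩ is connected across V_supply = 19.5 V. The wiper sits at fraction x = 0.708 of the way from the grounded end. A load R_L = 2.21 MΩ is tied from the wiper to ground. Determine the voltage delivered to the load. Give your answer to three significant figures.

Split the track: R_lower = x·R_p = 3.136 MΩ, R_upper = (1−x)·R_p = 1.294 MΩ.
R_L loads the lower segment: effective lower R = 1.296 MΩ.
Then V_out = V_supply · 1.296/(1.294 + 1.296) = 9.761 V.
(Unloaded: V_out = x·V_supply = 13.8 V.)

V_out ≈ 9.76 V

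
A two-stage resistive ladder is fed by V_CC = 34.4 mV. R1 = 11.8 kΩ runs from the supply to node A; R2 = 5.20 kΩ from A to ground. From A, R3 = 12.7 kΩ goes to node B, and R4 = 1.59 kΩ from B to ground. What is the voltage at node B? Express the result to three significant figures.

Node A sees R2 in parallel with the series input of stage 2, R3 + R4 = 14.29 kΩ.
R2 ‖ (R3+R4) = 3.813 kΩ.
First divider: V_A = V_CC · 3.813/(11.8 + 3.813) = 8.401 mV.
Then the unloaded second divider: V_B = V_A × R4/(R3+R4) = 8.401 × 0.1113 = 0.9347 mV.

V_B ≈ 0.935 mV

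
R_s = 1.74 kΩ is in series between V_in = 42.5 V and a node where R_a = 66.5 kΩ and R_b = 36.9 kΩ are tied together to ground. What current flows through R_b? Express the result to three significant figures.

I ≈ 1.07 mA

Equivalent of the parallel group: R_p = 23.73 kΩ.
V_A = 42.5 × 23.73/25.47 = 39.60 V.
I(R_b) = V_A / R_b = 39.60/36.9 = 1.073 mA.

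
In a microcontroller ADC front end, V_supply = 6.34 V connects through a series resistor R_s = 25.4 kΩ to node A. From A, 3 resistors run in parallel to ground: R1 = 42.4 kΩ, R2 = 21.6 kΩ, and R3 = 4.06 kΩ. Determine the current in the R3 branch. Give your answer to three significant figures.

Combine the parallel branches: R_p = (1/42.4 + 1/21.6 + 1/4.06)⁻¹ = 3.163 kΩ.
Node voltage V_A = V_supply · R_p/(R_s + R_p) = 6.34 × 0.1107 = 0.7020 V.
Branch current I = V_A/R3 = 0.7020/4.06 = 0.1729 mA.
(Check via current divider: I_total = 0.2220 mA; share G_k/ΣG = 0.7790 → same result.)

I ≈ 0.173 mA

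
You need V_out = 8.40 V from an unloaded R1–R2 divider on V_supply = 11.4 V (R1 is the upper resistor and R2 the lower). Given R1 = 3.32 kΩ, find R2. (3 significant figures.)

R2 ≈ 9.30 kΩ

V_out/V_supply = R2/(R1+R2) = 0.7368.
Rearranging, R2 = R1·k/(1−k) = 3.32 × 2.800 = 9.296 kΩ.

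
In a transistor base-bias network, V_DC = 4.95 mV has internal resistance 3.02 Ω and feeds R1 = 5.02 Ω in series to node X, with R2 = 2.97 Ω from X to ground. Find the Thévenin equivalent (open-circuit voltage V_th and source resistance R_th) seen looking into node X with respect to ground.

R1' = 3.02 + 5.02 = 8.040 Ω (source resistance + R1).
With X open, the divider is unloaded: V_th = 4.95 × 2.97/11.01 = 1.335 mV.
With V_DC suppressed (replaced by a short), R_th = R1' ‖ R2 = (8.040 × 2.97)/(8.040 + 2.97) = 2.169 Ω.

V_th ≈ 1.34 mV, R_th ≈ 2.17 Ω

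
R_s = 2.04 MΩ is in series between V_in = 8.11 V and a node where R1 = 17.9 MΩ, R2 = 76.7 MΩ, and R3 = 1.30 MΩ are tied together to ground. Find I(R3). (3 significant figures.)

I ≈ 2.30 µA

Equivalent of the parallel group: R_p = 1.193 MΩ.
V_A = 8.11 × 1.193/3.233 = 2.993 V.
I(R3) = V_A / R3 = 2.993/1.30 = 2.302 µA.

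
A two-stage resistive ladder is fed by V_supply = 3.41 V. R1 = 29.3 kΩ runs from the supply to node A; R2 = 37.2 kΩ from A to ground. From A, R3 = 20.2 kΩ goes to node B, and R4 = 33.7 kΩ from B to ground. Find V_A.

V_A ≈ 1.46 V

The second stage (R3 + R4 = 53.90 kΩ) loads node A in parallel with R2.
Effective lower resistance at A: R2 ‖ 53.90 = 22.01 kΩ.
So V_A = 3.41 × 0.4290 = 1.463 V.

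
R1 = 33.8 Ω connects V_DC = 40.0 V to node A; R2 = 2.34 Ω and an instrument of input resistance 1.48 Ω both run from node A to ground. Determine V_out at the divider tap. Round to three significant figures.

V_out ≈ 1.04 V

The load sits in parallel with R2, giving an effective lower resistance R2' = R2·R_L/(R2+R_L) = 0.9066 Ω.
Voltage divider with the loaded lower leg: V_out = 40.0 × 0.9066/(33.8 + 0.9066) = 40.0 × 0.02612 = 1.045 V.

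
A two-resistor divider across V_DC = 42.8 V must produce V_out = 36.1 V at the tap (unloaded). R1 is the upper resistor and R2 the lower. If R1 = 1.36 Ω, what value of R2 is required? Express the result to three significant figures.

R2 ≈ 7.33 Ω

Required fraction k = V_out/V_DC = 0.8435.
So R2 = R1 · V_out/(V_DC − V_out) = 1.36 × 36.1/(42.8 − 36.1) = 1.36 × 5.388 = 7.328 Ω.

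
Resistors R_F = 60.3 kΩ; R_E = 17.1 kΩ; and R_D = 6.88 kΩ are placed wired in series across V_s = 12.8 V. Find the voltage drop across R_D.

Series total: ΣR = 60.3 + 17.1 + 6.88 = 84.28 kΩ.
Voltage divider: V = V_s · (6.880 / 84.28) = 12.8 × 0.08163 = 1.045 V.

V ≈ 1.04 V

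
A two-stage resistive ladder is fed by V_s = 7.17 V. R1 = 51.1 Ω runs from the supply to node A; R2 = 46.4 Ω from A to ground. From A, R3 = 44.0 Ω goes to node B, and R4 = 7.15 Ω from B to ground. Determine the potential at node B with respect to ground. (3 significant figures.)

V_B ≈ 0.323 V

Looking into the second stage from A: R3 + R4 = 51.15 Ω appears in parallel with R2.
R2 ‖ (R3+R4) = 24.33 Ω.
So V_A = 7.17 × 0.3225 = 2.313 V.
V_B = V_A × 0.1398 = 0.3233 V.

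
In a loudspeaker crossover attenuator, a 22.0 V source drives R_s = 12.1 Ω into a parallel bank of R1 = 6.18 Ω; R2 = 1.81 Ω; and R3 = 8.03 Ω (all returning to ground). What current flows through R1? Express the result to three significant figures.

Combine the parallel branches: R_p = (1/6.18 + 1/1.81 + 1/8.03)⁻¹ = 1.192 Ω.
V_A by voltage divider: V_A = 22.0 × 1.192/(12.1 + 1.192) = 1.973 V.
I(R1) = V_A / R1 = 1.973/6.18 = 0.3193 A.

I ≈ 0.319 A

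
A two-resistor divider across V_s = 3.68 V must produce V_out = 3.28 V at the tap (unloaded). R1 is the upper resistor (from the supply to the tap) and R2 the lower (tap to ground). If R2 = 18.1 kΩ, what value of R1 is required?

R1 ≈ 2.21 kΩ

The divider ratio is R2/(R1+R2) = 3.28/3.68 = 0.8913.
R1 = R2·(1/k − 1) = 18.1 × 0.1220 = 2.207 kΩ.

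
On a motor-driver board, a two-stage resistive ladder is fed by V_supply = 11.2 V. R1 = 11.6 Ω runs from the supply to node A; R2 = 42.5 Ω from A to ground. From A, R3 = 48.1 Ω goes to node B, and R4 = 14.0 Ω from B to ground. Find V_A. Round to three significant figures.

The second stage (R3 + R4 = 62.10 Ω) loads node A in parallel with R2.
R2 ‖ (R3+R4) = 25.23 Ω.
So V_A = 11.2 × 0.6851 = 7.673 V.

V_A ≈ 7.67 V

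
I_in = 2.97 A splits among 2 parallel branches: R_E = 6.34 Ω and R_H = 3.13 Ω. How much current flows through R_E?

I ≈ 0.982 A

For two parallel branches, I_k = I_in · (other R)/(sum of R).
I(R_E) = 2.97 × 3.13/(6.34 + 3.13) = 2.97 × 0.3305 = 0.9816 A.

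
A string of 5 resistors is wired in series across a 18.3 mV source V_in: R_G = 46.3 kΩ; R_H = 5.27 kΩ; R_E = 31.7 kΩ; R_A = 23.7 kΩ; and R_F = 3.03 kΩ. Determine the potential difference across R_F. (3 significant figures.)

Total series resistance ΣR = 46.3 + 5.27 + 31.7 + 23.7 + 3.03 = 110.0 kΩ.
By the voltage-divider rule, V = 18.3 × 3.030/110.0 = 0.5041 mV.

V ≈ 0.504 mV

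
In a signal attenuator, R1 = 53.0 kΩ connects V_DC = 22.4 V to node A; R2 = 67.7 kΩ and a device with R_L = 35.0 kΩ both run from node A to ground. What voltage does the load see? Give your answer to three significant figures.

V_out ≈ 6.79 V

The load sits in parallel with R2, giving an effective lower resistance R2' = R2·R_L/(R2+R_L) = 23.07 kΩ.
Voltage divider with the loaded lower leg: V_out = 22.4 × 23.07/(53.0 + 23.07) = 22.4 × 0.3033 = 6.794 V.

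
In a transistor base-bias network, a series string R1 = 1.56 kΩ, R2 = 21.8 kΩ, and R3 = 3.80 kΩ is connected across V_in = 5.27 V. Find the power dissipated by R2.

P ≈ 0.821 mW

The common current is I = 5.27/27.16 = 0.1940 mA.
V(R2) = I·R = 4.230 V; P = V·I = 4.230 × 0.1940 = 0.8208 mW.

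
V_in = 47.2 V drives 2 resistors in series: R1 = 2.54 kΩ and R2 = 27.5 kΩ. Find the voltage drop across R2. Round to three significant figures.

V ≈ 43.2 V

ΣR = 2.54 + 27.5 = 30.04 kΩ.
V = V_in · R/ΣR = 47.2 × 0.9154 = 43.21 V.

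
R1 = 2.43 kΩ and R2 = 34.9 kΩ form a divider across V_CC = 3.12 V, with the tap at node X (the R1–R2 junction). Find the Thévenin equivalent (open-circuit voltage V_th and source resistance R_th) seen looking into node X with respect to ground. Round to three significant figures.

With X open, the divider is unloaded: V_th = 3.12 × 34.9/37.33 = 2.917 V.
Zeroing V_CC shorts the top of R1 to ground, so R_th = R1 ‖ R2 = 2.272 kΩ.

V_th ≈ 2.92 V, R_th ≈ 2.27 kΩ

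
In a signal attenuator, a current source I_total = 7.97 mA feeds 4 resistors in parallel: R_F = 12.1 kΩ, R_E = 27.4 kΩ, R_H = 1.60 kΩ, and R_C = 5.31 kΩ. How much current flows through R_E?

I ≈ 0.312 mA

Total conductance ΣG = 1/12.1 + 1/27.4 + 1/1.60 + 1/5.31 = 0.9325 (units of 1/kΩ).
By the current-divider rule, I = I_total · G_k/ΣG = 7.97 × 0.03914 = 0.3119 mA.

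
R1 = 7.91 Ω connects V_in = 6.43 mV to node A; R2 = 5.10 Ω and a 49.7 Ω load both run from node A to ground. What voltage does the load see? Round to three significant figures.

V_out ≈ 2.37 mV

R2 ‖ R_L = (5.10 × 49.7)/(5.10 + 49.7) = 4.625 Ω.
Now apply the divider: V_out = 6.43 × 0.3690 = 2.373 mV.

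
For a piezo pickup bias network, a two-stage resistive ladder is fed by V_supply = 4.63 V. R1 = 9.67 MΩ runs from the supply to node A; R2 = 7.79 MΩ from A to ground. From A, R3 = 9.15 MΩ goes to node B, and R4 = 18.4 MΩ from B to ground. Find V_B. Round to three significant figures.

V_B ≈ 1.19 V

Node A sees R2 in parallel with the series input of stage 2, R3 + R4 = 27.55 MΩ.
Effective lower resistance at A: R2 ‖ 27.55 = 6.073 MΩ.
So V_A = 4.63 × 0.3858 = 1.786 V.
Then the unloaded second divider: V_B = V_A × R4/(R3+R4) = 1.786 × 0.6679 = 1.193 V.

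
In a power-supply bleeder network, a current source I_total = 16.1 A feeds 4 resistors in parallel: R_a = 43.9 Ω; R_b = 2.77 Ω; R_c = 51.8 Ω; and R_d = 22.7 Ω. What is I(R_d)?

ΣG = 1/43.9 + 1/2.77 + 1/51.8 + 1/22.7 = 0.4471.
By the current-divider rule, I = I_total · G_k/ΣG = 16.1 × 0.09852 = 1.586 A.

I ≈ 1.59 A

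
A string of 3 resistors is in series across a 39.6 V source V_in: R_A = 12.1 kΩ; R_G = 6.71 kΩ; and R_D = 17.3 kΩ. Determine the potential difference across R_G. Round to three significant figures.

V ≈ 7.36 V

Total series resistance ΣR = 12.1 + 6.71 + 17.3 = 36.11 kΩ.
Voltage divider: V = V_in · (6.710 / 36.11) = 39.6 × 0.1858 = 7.359 V.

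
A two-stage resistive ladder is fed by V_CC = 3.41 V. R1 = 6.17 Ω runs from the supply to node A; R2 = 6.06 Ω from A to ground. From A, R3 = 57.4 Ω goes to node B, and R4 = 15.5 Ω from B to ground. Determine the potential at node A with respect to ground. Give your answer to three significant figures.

V_A ≈ 1.62 V

The second stage (R3 + R4 = 72.90 Ω) loads node A in parallel with R2.
Effective lower resistance at A: R2 ‖ 72.90 = 5.595 Ω.
V_A = 3.41 × 5.595/(6.17 + 5.595) = 1.622 V.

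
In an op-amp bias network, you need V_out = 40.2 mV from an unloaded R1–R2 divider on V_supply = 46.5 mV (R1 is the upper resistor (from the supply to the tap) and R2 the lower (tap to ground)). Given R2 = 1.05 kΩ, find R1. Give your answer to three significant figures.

The divider ratio is R2/(R1+R2) = 40.2/46.5 = 0.8645.
Rearranging, R1 = R2·(1−k)/k = 1.05 × 0.1567 = 0.1646 kΩ.

R1 ≈ 0.165 kΩ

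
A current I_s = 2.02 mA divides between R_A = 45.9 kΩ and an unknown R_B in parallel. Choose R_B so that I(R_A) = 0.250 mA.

R_B ≈ 6.48 kΩ

Two-branch current divider: I_A = I_s · R_B/(R_A + R_B).
With f = 0.1238, R_B = R_A · f/(1−f) = 45.9 × 0.1412 = 6.483 kΩ.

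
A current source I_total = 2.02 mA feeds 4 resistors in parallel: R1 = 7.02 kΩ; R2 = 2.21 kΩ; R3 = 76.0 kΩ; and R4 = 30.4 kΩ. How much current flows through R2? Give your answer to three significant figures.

I ≈ 1.43 mA

Total conductance ΣG = 1/7.02 + 1/2.21 + 1/76.0 + 1/30.4 = 0.6410 (units of 1/kΩ).
Current divider: I(R2) = I_total · G_k/ΣG = 2.02 × (0.4525/0.6410) = 2.02 × 0.7059 = 1.426 mA.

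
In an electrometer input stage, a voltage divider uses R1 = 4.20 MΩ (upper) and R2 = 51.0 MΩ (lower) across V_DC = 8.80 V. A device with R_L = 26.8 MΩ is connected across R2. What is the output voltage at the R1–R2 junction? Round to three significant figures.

V_out ≈ 7.10 V

R2 ‖ R_L = (51.0 × 26.8)/(51.0 + 26.8) = 17.57 MΩ.
Now apply the divider: V_out = 8.80 × 0.8071 = 7.102 V.
(Unloaded it would be 8.13 V; the load pulls it down.)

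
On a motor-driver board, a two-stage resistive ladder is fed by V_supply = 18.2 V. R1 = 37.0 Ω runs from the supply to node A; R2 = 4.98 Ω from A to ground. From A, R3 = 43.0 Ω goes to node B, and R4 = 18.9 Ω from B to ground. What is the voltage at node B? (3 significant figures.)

Node A sees R2 in parallel with the series input of stage 2, R3 + R4 = 61.90 Ω.
R2 ‖ (R3+R4) = 4.609 Ω.
First divider: V_A = V_supply · 4.609/(37.0 + 4.609) = 2.016 V.
V_B = V_A × 0.3053 = 0.6156 V.

V_B ≈ 0.616 V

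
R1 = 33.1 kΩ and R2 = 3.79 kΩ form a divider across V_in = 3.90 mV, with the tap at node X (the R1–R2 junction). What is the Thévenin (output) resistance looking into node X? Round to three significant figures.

Looking into X with the source shorted: R_th = R1·R2/(R1+R2) = 33.10 × 3.79/36.89 = 3.401 kΩ.

R_th ≈ 3.40 kΩ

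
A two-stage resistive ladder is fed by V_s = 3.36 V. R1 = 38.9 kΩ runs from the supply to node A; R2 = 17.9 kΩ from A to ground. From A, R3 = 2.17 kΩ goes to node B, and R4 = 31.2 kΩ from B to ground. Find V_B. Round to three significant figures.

V_B ≈ 0.724 V

Looking into the second stage from A: R3 + R4 = 33.37 kΩ appears in parallel with R2.
Effective lower resistance at A: R2 ‖ 33.37 = 11.65 kΩ.
V_A = 3.36 × 11.65/(38.9 + 11.65) = 0.7744 V.
Stage 2 is unloaded, so V_B = V_A · R4/(R3+R4) = 0.7744 × 31.2/33.37 = 0.7240 V.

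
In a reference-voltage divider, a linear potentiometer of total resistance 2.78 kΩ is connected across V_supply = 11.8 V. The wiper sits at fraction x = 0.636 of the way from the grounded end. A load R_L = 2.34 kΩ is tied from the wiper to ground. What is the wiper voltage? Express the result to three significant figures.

The pot divides into 1.012 kΩ above the wiper and 1.768 kΩ below.
Lower segment in parallel with the load: 1.768 ‖ 2.34 = 1.007 kΩ.
V_out = 11.8 × 1.007/(1.012 + 1.007) = 5.886 V.

V_out ≈ 5.89 V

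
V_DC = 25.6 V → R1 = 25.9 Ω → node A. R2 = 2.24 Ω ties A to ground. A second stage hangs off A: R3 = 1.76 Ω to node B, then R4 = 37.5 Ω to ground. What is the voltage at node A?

Node A sees R2 in parallel with the series input of stage 2, R3 + R4 = 39.26 Ω.
Effective lower resistance at A: R2 ‖ 39.26 = 2.119 Ω.
First divider: V_A = V_DC · 2.119/(25.9 + 2.119) = 1.936 V.

V_A ≈ 1.94 V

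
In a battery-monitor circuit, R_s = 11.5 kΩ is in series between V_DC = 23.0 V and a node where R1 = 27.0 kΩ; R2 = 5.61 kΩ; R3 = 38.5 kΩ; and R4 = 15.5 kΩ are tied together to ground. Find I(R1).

Combine the parallel branches: R_p = (1/27.0 + 1/5.61 + 1/38.5 + 1/15.5)⁻¹ = 3.270 kΩ.
V_A by voltage divider: V_A = 23.0 × 3.270/(11.5 + 3.270) = 5.092 V.
Branch current I = V_A/R1 = 5.092/27.0 = 0.1886 mA.

I ≈ 0.189 mA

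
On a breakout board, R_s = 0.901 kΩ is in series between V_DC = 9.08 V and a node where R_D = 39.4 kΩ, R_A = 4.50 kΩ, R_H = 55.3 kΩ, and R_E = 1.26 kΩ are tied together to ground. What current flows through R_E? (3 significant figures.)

I ≈ 3.69 mA

Parallel bank: R_p = 1/(1/39.4 + 1/4.50 + 1/55.3 + 1/1.26) = 0.9440 kΩ.
Node voltage V_A = V_DC · R_p/(R_s + R_p) = 9.08 × 0.5116 = 4.646 V.
Branch current I = V_A/R_E = 4.646/1.26 = 3.687 mA.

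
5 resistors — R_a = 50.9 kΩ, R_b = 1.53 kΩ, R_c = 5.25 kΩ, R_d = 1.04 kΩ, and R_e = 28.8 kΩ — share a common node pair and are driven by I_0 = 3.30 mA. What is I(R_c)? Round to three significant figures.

I ≈ 0.338 mA

Total conductance ΣG = 1/50.9 + 1/1.53 + 1/5.25 + 1/1.04 + 1/28.8 = 1.860 (units of 1/kΩ).
By the current-divider rule, I = I_0 · G_k/ΣG = 3.30 × 0.1024 = 0.3379 mA.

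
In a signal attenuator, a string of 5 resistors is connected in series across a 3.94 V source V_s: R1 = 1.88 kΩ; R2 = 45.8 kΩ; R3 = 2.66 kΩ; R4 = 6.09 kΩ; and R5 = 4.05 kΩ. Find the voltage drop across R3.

V ≈ 0.173 V

ΣR = 1.88 + 45.8 + 2.66 + 6.09 + 4.05 = 60.48 kΩ.
V = V_s · R/ΣR = 3.94 × 0.04398 = 0.1733 V.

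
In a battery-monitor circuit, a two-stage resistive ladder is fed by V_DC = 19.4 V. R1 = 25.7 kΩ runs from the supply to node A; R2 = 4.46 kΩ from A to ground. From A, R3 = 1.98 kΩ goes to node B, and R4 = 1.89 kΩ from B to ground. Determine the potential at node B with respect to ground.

V_B ≈ 0.707 V

The second stage (R3 + R4 = 3.870 kΩ) loads node A in parallel with R2.
R2 ‖ (R3+R4) = 2.072 kΩ.
V_A = 19.4 × 2.072/(25.7 + 2.072) = 1.447 V.
V_B = V_A × 0.4884 = 0.7069 V.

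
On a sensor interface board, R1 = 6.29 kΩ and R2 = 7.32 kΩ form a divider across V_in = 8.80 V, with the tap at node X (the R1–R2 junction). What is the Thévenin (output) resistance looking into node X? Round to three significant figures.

Looking into X with the source shorted: R_th = R1·R2/(R1+R2) = 6.290 × 7.32/13.61 = 3.383 kΩ.

R_th ≈ 3.38 kΩ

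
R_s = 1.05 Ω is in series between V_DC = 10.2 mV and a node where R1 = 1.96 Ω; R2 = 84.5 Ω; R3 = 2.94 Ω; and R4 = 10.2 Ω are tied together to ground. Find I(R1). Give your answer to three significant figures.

Parallel bank: R_p = 1/(1/1.96 + 1/84.5 + 1/2.94 + 1/10.2) = 1.041 Ω.
V_A = 10.2 × 1.041/2.091 = 5.079 mV.
I(R1) = V_A / R1 = 5.079/1.96 = 2.591 mA.

I ≈ 2.59 mA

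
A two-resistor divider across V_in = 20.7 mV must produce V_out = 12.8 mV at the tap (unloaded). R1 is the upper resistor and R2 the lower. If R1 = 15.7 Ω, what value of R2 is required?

Required fraction k = V_out/V_in = 0.6184.
So R2 = R1 · V_out/(V_in − V_out) = 15.7 × 12.8/(20.7 − 12.8) = 15.7 × 1.620 = 25.44 Ω.

R2 ≈ 25.4 Ω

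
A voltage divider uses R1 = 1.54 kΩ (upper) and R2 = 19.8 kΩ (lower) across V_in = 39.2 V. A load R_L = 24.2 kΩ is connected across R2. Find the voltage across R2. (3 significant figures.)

The load sits in parallel with R2, giving an effective lower resistance R2' = R2·R_L/(R2+R_L) = 10.89 kΩ.
Now apply the divider: V_out = 39.2 × 0.8761 = 34.34 V.
(Unloaded it would be 36.4 V; the load pulls it down.)

V_out ≈ 34.3 V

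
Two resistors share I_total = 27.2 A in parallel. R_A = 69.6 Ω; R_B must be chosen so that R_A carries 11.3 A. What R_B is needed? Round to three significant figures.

R_B ≈ 49.5 Ω

In a two-way split, I_A/I_total = R_B/(R_A + R_B).
11.3/27.2 = R_B/(R_A + R_B) → R_B = R_A · (0.4154)/(1 − 0.4154) = 69.6 × 0.7107 = 49.46 Ω.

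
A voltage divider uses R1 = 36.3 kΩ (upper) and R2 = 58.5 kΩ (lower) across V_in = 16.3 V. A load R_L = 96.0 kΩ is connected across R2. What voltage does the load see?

The load sits in parallel with R2, giving an effective lower resistance R2' = R2·R_L/(R2+R_L) = 36.35 kΩ.
Then V_out = V_in · R2'/(R1 + R2') = 16.3 × 36.35/72.65 = 8.156 V.

V_out ≈ 8.16 V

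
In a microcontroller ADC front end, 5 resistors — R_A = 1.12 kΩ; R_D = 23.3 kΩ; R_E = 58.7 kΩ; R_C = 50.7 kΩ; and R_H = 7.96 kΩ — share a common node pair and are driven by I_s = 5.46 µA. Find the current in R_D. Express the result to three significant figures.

ΣG = 1/1.12 + 1/23.3 + 1/58.7 + 1/50.7 + 1/7.96 = 1.098.
Current divider: I(R_D) = I_s · G_k/ΣG = 5.46 × (0.04292/1.098) = 5.46 × 0.03908 = 0.2134 µA.

I ≈ 0.213 µA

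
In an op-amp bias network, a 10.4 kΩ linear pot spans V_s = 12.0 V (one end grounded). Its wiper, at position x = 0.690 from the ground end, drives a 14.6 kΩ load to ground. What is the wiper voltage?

V_out ≈ 7.19 V

Lower segment x·R_p = 7.176 kΩ; upper segment (1−x)·R_p = 3.224 kΩ.
R_L loads the lower segment: effective lower R = 4.811 kΩ.
V_out = 12.0 × 4.811/(3.224 + 4.811) = 7.185 V.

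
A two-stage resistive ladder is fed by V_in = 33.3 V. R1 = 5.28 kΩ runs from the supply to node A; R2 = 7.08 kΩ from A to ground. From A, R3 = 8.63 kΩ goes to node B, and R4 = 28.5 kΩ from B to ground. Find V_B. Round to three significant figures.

V_B ≈ 13.5 V

The second stage (R3 + R4 = 37.13 kΩ) loads node A in parallel with R2.
R2 ‖ (R3+R4) = 5.946 kΩ.
V_A = 33.3 × 5.946/(5.28 + 5.946) = 17.64 V.
V_B = V_A × 0.7676 = 13.54 V.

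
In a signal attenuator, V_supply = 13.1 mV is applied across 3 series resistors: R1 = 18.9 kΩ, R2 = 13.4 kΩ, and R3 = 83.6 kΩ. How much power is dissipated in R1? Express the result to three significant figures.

P ≈ 0.241 nW

Series current I = V_supply/ΣR = 13.1/115.9 = 0.1130 µA.
V(R1) = I·R = 2.136 mV; P = V·I = 2.136 × 0.1130 = 0.2415 nW.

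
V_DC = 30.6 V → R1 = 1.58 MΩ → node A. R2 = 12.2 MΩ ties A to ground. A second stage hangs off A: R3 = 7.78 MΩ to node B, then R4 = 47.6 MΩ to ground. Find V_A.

Node A sees R2 in parallel with the series input of stage 2, R3 + R4 = 55.38 MΩ.
R2 ‖ (R3+R4) = 9.998 MΩ.
V_A = 30.6 × 9.998/(1.58 + 9.998) = 26.42 V.

V_A ≈ 26.4 V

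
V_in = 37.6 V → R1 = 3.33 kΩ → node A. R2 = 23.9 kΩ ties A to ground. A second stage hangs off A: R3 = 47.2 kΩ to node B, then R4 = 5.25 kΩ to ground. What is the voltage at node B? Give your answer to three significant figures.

V_B ≈ 3.13 V

The second stage (R3 + R4 = 52.45 kΩ) loads node A in parallel with R2.
Effective lower resistance at A: R2 ‖ 52.45 = 16.42 kΩ.
V_A = 37.6 × 16.42/(3.33 + 16.42) = 31.26 V.
Stage 2 is unloaded, so V_B = V_A · R4/(R3+R4) = 31.26 × 5.25/52.45 = 3.129 V.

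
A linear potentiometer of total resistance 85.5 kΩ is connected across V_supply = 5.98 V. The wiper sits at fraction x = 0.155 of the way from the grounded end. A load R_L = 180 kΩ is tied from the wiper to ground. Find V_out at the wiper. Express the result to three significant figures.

Lower segment x·R_p = 13.25 kΩ; upper segment (1−x)·R_p = 72.25 kΩ.
R_L loads the lower segment: effective lower R = 12.34 kΩ.
V_out = 5.98 × 12.34/(72.25 + 12.34) = 0.8726 V.

V_out ≈ 0.873 V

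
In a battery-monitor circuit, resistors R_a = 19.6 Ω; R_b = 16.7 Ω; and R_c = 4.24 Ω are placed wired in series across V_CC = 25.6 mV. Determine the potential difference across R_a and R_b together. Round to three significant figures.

V ≈ 22.9 mV

Series total: ΣR = 19.6 + 16.7 + 4.24 = 40.54 Ω.
R_{R_a..R_b} = 19.6 + 16.7 = 36.30 Ω.
Voltage divider: V = V_CC · (36.30 / 40.54) = 25.6 × 0.8954 = 22.92 mV.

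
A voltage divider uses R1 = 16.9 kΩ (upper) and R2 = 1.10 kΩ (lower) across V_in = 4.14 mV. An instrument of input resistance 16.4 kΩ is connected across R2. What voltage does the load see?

The load sits in parallel with R2, giving an effective lower resistance R2' = R2·R_L/(R2+R_L) = 1.031 kΩ.
Voltage divider with the loaded lower leg: V_out = 4.14 × 1.031/(16.9 + 1.031) = 4.14 × 0.05749 = 0.2380 mV.

V_out ≈ 0.238 mV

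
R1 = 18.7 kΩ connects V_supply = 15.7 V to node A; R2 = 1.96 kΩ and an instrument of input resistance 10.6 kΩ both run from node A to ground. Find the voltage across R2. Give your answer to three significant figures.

R2 ‖ R_L = (1.96 × 10.6)/(1.96 + 10.6) = 1.654 kΩ.
Then V_out = V_supply · R2'/(R1 + R2') = 15.7 × 1.654/20.35 = 1.276 V.

V_out ≈ 1.28 V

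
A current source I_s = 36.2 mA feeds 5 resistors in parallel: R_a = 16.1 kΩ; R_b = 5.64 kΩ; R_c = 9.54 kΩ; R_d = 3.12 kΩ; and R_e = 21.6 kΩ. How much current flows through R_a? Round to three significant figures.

ΣG = 1/16.1 + 1/5.64 + 1/9.54 + 1/3.12 + 1/21.6 = 0.7110.
R_a takes the fraction G_k/ΣG = 0.06211/0.7110 = 0.08735, so I = 36.2 × 0.08735 = 3.162 mA.

I ≈ 3.16 mA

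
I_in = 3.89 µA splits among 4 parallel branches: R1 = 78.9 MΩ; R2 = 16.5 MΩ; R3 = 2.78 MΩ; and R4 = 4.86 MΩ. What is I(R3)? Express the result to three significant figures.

ΣG = 1/78.9 + 1/16.5 + 1/2.78 + 1/4.86 = 0.6388.
R3 takes the fraction G_k/ΣG = 0.3597/0.6388 = 0.5631, so I = 3.89 × 0.5631 = 2.191 µA.

I ≈ 2.19 µA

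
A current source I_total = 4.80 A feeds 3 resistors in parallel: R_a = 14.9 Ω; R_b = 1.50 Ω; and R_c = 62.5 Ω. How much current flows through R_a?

Total conductance ΣG = 1/14.9 + 1/1.50 + 1/62.5 = 0.7498 (units of 1/Ω).
Current divider: I(R_a) = I_total · G_k/ΣG = 4.80 × (0.06711/0.7498) = 4.80 × 0.08951 = 0.4297 A.

I ≈ 0.430 A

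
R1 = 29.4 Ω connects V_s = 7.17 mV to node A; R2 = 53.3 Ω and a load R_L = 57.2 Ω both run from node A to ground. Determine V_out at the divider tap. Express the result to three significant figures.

First combine the lower leg with the load: R2 ‖ R_L = 27.59 Ω.
Then V_out = V_s · R2'/(R1 + R2') = 7.17 × 27.59/56.99 = 3.471 mV.

V_out ≈ 3.47 mV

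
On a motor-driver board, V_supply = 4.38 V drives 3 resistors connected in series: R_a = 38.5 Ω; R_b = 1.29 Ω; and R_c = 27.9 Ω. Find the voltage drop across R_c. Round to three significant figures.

Total series resistance ΣR = 38.5 + 1.29 + 27.9 = 67.69 Ω.
V = V_supply · R/ΣR = 4.38 × 0.4122 = 1.805 V.

V ≈ 1.81 V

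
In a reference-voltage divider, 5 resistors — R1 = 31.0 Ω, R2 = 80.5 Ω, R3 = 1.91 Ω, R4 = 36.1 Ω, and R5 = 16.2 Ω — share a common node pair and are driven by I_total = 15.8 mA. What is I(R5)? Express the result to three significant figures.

Conductances: ΣG = 1/31.0 + 1/80.5 + 1/1.91 + 1/36.1 + 1/16.2 = 0.6577 (1/Ω).
Current divider: I(R5) = I_total · G_k/ΣG = 15.8 × (0.06173/0.6577) = 15.8 × 0.09386 = 1.483 mA.

I ≈ 1.48 mA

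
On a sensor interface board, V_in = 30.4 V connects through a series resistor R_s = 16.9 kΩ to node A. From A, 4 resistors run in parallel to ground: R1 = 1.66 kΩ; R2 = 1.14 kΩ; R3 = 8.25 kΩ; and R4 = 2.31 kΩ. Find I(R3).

Parallel bank: R_p = 1/(1/1.66 + 1/1.14 + 1/8.25 + 1/2.31) = 0.4917 kΩ.
V_A by voltage divider: V_A = 30.4 × 0.4917/(16.9 + 0.4917) = 0.8595 V.
I(R3) = V_A / R3 = 0.8595/8.25 = 0.1042 mA.

I ≈ 0.104 mA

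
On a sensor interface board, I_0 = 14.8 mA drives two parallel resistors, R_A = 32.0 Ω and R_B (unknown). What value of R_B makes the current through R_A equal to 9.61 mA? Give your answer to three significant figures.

The fraction through R_A equals R_B/(R_A+R_B).
9.61/14.8 = R_B/(R_A + R_B) → R_B = R_A · (0.6493)/(1 − 0.6493) = 32.0 × 1.852 = 59.25 Ω.

R_B ≈ 59.3 Ω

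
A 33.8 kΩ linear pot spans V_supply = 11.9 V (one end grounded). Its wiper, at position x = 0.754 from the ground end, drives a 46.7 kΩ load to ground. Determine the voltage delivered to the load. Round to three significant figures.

V_out ≈ 7.91 V

The pot divides into 8.315 kΩ above the wiper and 25.49 kΩ below.
R_L loads the lower segment: effective lower R = 16.49 kΩ.
Loaded-divider output: V_out = 11.9 × 0.6648 = 7.911 V.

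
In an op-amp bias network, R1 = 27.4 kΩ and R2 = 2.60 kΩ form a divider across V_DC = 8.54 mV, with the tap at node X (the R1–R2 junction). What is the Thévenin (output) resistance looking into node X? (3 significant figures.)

R_th ≈ 2.37 kΩ

Zeroing V_DC shorts the top of R1 to ground, so R_th = R1 ‖ R2 = 2.375 kΩ.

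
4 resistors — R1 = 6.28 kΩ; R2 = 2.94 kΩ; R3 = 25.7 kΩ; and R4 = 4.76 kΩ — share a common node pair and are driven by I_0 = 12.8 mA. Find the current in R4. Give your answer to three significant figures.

I ≈ 3.59 mA

ΣG = 1/6.28 + 1/2.94 + 1/25.7 + 1/4.76 = 0.7484.
Current divider: I(R4) = I_0 · G_k/ΣG = 12.8 × (0.2101/0.7484) = 12.8 × 0.2807 = 3.593 mA.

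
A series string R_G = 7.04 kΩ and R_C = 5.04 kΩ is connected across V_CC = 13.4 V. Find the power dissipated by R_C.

ΣR = 12.08 kΩ → I = 13.4/12.08 = 1.109 mA.
P = I²R = 1.230 × 5.04 = 6.202 mW.

P ≈ 6.20 mW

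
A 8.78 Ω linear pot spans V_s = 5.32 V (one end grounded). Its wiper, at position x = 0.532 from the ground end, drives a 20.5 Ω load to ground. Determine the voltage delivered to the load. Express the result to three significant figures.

V_out ≈ 2.56 V

The pot divides into 4.109 Ω above the wiper and 4.671 Ω below.
R_L loads the lower segment: effective lower R = 3.804 Ω.
V_out = 5.32 × 3.804/(4.109 + 3.804) = 2.558 V.
(Unloaded: V_out = x·V_s = 2.83 V.)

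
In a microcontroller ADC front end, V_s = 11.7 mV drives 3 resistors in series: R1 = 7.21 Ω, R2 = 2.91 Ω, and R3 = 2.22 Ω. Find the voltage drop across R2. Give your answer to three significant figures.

Total series resistance ΣR = 7.21 + 2.91 + 2.22 = 12.34 Ω.
V = V_s · R/ΣR = 11.7 × 0.2358 = 2.759 mV.

V ≈ 2.76 mV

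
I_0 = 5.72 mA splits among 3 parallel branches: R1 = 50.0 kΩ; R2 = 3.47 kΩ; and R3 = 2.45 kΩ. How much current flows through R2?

ΣG = 1/50.0 + 1/3.47 + 1/2.45 = 0.7163.
Current divider: I(R2) = I_0 · G_k/ΣG = 5.72 × (0.2882/0.7163) = 5.72 × 0.4023 = 2.301 mA.

I ≈ 2.30 mA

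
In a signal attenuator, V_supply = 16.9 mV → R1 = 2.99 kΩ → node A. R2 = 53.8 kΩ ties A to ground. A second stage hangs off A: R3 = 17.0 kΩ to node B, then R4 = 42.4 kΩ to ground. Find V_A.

V_A ≈ 15.3 mV

Node A sees R2 in parallel with the series input of stage 2, R3 + R4 = 59.40 kΩ.
R2 ‖ (R3+R4) = 28.23 kΩ.
V_A = 16.9 × 28.23/(2.99 + 28.23) = 15.28 mV.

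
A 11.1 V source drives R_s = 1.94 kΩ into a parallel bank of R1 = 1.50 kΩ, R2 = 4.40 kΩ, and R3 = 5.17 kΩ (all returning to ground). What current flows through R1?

Parallel bank: R_p = 1/(1/1.50 + 1/4.40 + 1/5.17) = 0.9197 kΩ.
V_A by voltage divider: V_A = 11.1 × 0.9197/(1.94 + 0.9197) = 3.570 V.
Branch current I = V_A/R1 = 3.570/1.50 = 2.380 mA.

I ≈ 2.38 mA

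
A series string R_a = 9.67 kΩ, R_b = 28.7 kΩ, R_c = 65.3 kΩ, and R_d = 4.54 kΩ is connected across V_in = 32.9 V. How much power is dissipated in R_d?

P ≈ 0.420 mW

The common current is I = 32.9/108.2 = 0.3040 mA.
P = I²R = 0.09244 × 4.54 = 0.4197 mW.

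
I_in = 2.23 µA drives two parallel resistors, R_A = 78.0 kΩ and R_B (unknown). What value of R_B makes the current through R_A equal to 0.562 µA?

R_B ≈ 26.3 kΩ

In a two-way split, I_A/I_in = R_B/(R_A + R_B).
With f = 0.2520, R_B = R_A · f/(1−f) = 78.0 × 0.3369 = 26.28 kΩ.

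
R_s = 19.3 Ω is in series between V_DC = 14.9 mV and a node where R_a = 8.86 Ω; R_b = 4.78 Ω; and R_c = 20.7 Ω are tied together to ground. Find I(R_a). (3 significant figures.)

I ≈ 0.206 mA

Parallel bank: R_p = 1/(1/8.86 + 1/4.78 + 1/20.7) = 2.700 Ω.
Node voltage V_A = V_DC · R_p/(R_s + R_p) = 14.9 × 0.1227 = 1.829 mV.
I(R_a) = V_A / R_a = 1.829/8.86 = 0.2064 mA.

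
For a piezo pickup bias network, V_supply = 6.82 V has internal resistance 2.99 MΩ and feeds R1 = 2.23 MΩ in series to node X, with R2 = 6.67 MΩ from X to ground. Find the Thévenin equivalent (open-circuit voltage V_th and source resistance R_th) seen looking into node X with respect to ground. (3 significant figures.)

R1' = 2.99 + 2.23 = 5.220 MΩ (source resistance + R1).
Open-circuit (no load on X): V_th = V_supply · R2/(R1' + R2) = 6.82 × 6.67/(5.220 + 6.67) = 3.826 V.
Zeroing V_supply shorts the top of R1' to ground, so R_th = R1' ‖ R2 = 2.928 MΩ.

V_th ≈ 3.83 V, R_th ≈ 2.93 MΩ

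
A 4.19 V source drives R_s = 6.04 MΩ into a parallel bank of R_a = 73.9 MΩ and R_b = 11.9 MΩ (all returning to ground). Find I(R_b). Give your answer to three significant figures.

I ≈ 0.222 µA

Parallel bank: R_p = 1/(1/73.9 + 1/11.9) = 10.25 MΩ.
V_A by voltage divider: V_A = 4.19 × 10.25/(6.04 + 10.25) = 2.636 V.
I(R_b) = V_A / R_b = 2.636/11.9 = 0.2215 µA.
(Equivalently: I_total = 0.2572 µA, then current-divider fraction G_k/ΣG = 0.8613.)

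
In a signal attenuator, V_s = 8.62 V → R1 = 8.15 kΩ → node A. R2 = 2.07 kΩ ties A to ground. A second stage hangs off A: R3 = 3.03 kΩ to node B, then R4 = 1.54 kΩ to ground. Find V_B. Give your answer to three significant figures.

V_B ≈ 0.432 V

Node A sees R2 in parallel with the series input of stage 2, R3 + R4 = 4.570 kΩ.
R2 ‖ (R3+R4) = 1.425 kΩ.
So V_A = 8.62 × 0.1488 = 1.283 V.
V_B = V_A × 0.3370 = 0.4322 V.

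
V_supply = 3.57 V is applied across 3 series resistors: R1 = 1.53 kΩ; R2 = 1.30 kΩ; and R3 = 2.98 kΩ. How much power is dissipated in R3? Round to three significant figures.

P ≈ 1.13 mW

ΣR = 5.810 kΩ → I = 3.57/5.810 = 0.6145 mA.
P(R3) = I²·R3 = (0.6145)² × 2.98 = 1.125 mW.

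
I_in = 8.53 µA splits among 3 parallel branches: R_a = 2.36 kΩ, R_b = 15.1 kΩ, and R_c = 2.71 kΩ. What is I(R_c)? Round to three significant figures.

Total conductance ΣG = 1/2.36 + 1/15.1 + 1/2.71 = 0.8590 (units of 1/kΩ).
R_c takes the fraction G_k/ΣG = 0.3690/0.8590 = 0.4296, so I = 8.53 × 0.4296 = 3.664 µA.

I ≈ 3.66 µA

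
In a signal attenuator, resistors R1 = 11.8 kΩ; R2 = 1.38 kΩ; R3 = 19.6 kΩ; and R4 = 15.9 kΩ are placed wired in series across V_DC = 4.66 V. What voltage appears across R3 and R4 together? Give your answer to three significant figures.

ΣR = 11.8 + 1.38 + 19.6 + 15.9 = 48.68 kΩ.
R_{R3..R4} = 19.6 + 15.9 = 35.50 kΩ.
Voltage divider: V = V_DC · (35.50 / 48.68) = 4.66 × 0.7293 = 3.398 V.

V ≈ 3.40 V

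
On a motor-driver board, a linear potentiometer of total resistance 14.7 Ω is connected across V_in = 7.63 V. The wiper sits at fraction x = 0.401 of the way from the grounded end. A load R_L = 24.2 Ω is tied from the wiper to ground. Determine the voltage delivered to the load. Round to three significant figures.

Lower segment x·R_p = 5.895 Ω; upper segment (1−x)·R_p = 8.805 Ω.
R_L loads the lower segment: effective lower R = 4.740 Ω.
Then V_out = V_in · 4.740/(8.805 + 4.740) = 2.670 V.

V_out ≈ 2.67 V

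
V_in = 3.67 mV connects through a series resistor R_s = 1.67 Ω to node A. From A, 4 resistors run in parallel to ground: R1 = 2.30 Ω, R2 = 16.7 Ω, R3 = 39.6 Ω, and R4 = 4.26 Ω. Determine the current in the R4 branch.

Equivalent of the parallel group: R_p = 1.325 Ω.
V_A = 3.67 × 1.325/2.995 = 1.624 mV.
I(R4) = V_A / R4 = 1.624/4.26 = 0.3811 mA.
(Check via current divider: I_total = 1.225 mA; share G_k/ΣG = 0.3111 → same result.)

I ≈ 0.381 mA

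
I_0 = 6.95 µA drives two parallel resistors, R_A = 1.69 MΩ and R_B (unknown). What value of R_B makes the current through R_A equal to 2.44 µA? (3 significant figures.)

R_B ≈ 0.914 MΩ

In a two-way split, I_A/I_0 = R_B/(R_A + R_B).
2.44/6.95 = R_B/(R_A + R_B) → R_B = R_A · (0.3511)/(1 − 0.3511) = 1.69 × 0.5410 = 0.9143 MΩ.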